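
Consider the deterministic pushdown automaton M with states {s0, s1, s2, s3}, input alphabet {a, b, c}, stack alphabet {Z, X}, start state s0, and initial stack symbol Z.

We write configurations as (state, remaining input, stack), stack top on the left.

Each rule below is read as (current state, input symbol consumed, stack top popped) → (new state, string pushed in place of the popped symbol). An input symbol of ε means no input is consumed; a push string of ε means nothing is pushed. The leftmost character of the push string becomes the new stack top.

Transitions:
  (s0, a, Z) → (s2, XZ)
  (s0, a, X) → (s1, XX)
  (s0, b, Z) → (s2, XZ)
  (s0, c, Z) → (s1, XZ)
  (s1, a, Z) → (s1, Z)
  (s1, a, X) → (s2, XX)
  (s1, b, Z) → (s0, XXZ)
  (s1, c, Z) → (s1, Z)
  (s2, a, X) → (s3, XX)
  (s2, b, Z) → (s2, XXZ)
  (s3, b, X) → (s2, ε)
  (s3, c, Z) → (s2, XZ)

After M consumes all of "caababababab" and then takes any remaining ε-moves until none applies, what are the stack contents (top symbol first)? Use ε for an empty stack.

XXZ

(s0, caababababab, Z)
  read c, top Z: go to s1, push XZ → (s1, aababababab, XZ)
  read a, top X: go to s2, push XX → (s2, ababababab, XXZ)
  read a, top X: go to s3, push XX → (s3, babababab, XXXZ)
  read b, top X: go to s2, push ε → (s2, abababab, XXZ)
  read a, top X: go to s3, push XX → (s3, bababab, XXXZ)
  read b, top X: go to s2, push ε → (s2, ababab, XXZ)
  read a, top X: go to s3, push XX → (s3, babab, XXXZ)
  read b, top X: go to s2, push ε → (s2, abab, XXZ)
  read a, top X: go to s3, push XX → (s3, bab, XXXZ)
  read b, top X: go to s2, push ε → (s2, ab, XXZ)
  read a, top X: go to s3, push XX → (s3, b, XXXZ)
  read b, top X: go to s2, push ε → (s2, ε, XXZ)
All input consumed in state s2 with stack XXZ.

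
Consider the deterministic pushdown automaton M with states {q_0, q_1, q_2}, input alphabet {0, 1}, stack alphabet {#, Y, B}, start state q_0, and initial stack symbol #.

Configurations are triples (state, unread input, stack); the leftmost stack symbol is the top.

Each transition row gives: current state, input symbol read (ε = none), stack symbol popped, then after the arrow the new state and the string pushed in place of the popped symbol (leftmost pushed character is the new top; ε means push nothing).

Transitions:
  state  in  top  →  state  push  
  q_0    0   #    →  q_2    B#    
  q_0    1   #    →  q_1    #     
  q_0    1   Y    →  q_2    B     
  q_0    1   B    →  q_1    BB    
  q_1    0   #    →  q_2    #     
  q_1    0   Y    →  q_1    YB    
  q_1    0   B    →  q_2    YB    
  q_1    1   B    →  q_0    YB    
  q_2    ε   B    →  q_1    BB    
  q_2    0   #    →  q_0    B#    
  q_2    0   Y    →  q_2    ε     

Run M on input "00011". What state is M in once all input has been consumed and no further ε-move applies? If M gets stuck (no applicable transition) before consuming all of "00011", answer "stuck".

q_1

(q_0, 00011, #)
  read 0, top #: go to q_2, push B# → (q_2, 0011, B#)
  ε-move, top B: go to q_1, push BB → (q_1, 0011, BB#)
  read 0, top B: go to q_2, push YB → (q_2, 011, YBB#)
  read 0, top Y: go to q_2, push ε → (q_2, 11, BB#)
  ε-move, top B: go to q_1, push BB → (q_1, 11, BBB#)
  read 1, top B: go to q_0, push YB → (q_0, 1, YBBB#)
  read 1, top Y: go to q_2, push B → (q_2, ε, BBBB#)
  ε-move, top B: go to q_1, push BB → (q_1, ε, BBBBB#)
All input consumed; M is in state q_1.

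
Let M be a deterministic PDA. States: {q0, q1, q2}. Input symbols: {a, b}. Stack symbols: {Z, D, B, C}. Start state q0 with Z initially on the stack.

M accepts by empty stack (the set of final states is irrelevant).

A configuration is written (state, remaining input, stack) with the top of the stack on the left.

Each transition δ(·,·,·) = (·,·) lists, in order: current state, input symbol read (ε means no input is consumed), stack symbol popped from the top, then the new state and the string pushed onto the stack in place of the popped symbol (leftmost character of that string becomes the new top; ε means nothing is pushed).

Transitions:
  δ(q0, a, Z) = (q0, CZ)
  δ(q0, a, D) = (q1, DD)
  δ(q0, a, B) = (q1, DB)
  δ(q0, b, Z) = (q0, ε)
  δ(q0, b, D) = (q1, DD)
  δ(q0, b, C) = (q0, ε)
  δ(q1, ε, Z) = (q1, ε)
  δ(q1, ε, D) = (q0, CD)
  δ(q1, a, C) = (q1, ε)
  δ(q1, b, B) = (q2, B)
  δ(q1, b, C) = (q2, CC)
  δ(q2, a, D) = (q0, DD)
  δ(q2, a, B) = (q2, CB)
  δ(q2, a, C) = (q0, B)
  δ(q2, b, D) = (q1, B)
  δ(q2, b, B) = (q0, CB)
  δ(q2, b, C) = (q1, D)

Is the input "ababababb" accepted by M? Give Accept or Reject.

(q0, ababababb, Z)
  read a, top Z: go to q0, push CZ → (q0, babababb, CZ)
  read b, top C: go to q0, push ε → (q0, abababb, Z)
  read a, top Z: go to q0, push CZ → (q0, bababb, CZ)
  read b, top C: go to q0, push ε → (q0, ababb, Z)
  read a, top Z: go to q0, push CZ → (q0, babb, CZ)
  read b, top C: go to q0, push ε → (q0, abb, Z)
  read a, top Z: go to q0, push CZ → (q0, bb, CZ)
  read b, top C: go to q0, push ε → (q0, b, Z)
  read b, top Z: go to q0, push ε → (q0, ε, ε)
All input consumed and the stack is empty.

Accept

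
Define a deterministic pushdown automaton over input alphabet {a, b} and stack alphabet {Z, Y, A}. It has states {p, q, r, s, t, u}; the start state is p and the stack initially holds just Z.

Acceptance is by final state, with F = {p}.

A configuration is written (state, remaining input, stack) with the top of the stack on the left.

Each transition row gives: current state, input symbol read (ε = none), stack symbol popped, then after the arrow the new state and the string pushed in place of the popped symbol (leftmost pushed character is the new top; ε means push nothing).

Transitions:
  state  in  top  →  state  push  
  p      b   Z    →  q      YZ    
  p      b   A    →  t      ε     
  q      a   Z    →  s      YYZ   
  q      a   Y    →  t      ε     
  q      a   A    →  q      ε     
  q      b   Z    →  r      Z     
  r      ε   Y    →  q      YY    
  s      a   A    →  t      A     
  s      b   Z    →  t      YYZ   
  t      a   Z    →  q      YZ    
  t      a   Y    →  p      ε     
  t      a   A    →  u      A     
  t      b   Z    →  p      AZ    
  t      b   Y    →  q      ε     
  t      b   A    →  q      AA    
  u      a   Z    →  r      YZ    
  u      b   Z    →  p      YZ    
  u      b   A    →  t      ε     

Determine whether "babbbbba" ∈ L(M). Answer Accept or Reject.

Reject

(p, babbbbba, Z)
  read b, top Z: go to q, push YZ → (q, abbbbba, YZ)
  read a, top Y: go to t, push ε → (t, bbbbba, Z)
  read b, top Z: go to p, push AZ → (p, bbbba, AZ)
  read b, top A: go to t, push ε → (t, bbba, Z)
  read b, top Z: go to p, push AZ → (p, bba, AZ)
  read b, top A: go to t, push ε → (t, ba, Z)
  read b, top Z: go to p, push AZ → (p, a, AZ)
No transition applies at (p, a, AZ); input not fully consumed.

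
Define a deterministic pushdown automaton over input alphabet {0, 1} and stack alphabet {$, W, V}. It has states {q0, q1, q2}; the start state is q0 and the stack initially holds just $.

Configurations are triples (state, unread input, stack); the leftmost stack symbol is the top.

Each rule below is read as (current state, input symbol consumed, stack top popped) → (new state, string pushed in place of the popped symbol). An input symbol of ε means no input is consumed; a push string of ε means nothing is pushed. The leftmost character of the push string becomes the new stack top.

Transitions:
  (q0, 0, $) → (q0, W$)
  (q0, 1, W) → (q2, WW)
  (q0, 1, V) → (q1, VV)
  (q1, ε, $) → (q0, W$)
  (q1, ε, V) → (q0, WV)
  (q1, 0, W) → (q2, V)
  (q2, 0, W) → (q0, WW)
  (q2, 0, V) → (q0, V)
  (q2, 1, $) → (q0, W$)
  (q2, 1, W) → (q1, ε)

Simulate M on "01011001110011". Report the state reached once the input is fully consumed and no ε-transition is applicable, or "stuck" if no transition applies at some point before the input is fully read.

q2

(q0, 01011001110011, $)
  read 0, top $: go to q0, push W$ → (q0, 1011001110011, W$)
  read 1, top W: go to q2, push WW → (q2, 011001110011, WW$)
  read 0, top W: go to q0, push WW → (q0, 11001110011, WWW$)
  read 1, top W: go to q2, push WW → (q2, 1001110011, WWWW$)
  read 1, top W: go to q1, push ε → (q1, 001110011, WWW$)
  read 0, top W: go to q2, push V → (q2, 01110011, VWW$)
  read 0, top V: go to q0, push V → (q0, 1110011, VWW$)
  read 1, top V: go to q1, push VV → (q1, 110011, VVWW$)
  ε-move, top V: go to q0, push WV → (q0, 110011, WVVWW$)
  read 1, top W: go to q2, push WW → (q2, 10011, WWVVWW$)
  read 1, top W: go to q1, push ε → (q1, 0011, WVVWW$)
  read 0, top W: go to q2, push V → (q2, 011, VVVWW$)
  read 0, top V: go to q0, push V → (q0, 11, VVVWW$)
  read 1, top V: go to q1, push VV → (q1, 1, VVVVWW$)
  ε-move, top V: go to q0, push WV → (q0, 1, WVVVVWW$)
  read 1, top W: go to q2, push WW → (q2, ε, WWVVVVWW$)
All input consumed; M is in state q2.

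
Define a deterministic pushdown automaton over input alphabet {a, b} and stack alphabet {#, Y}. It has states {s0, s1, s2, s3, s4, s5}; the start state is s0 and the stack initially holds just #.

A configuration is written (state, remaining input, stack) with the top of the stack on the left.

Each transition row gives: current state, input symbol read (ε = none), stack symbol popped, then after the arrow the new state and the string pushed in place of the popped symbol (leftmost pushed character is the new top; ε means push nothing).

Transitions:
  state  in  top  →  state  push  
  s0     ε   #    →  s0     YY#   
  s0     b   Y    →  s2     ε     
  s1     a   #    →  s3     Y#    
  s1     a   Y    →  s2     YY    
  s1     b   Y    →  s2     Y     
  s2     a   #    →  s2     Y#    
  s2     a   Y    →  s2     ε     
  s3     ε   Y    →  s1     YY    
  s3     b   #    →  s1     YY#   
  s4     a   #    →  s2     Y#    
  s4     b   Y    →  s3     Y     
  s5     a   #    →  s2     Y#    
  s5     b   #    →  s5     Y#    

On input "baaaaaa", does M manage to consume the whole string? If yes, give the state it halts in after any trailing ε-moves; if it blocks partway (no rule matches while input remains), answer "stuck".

s2

(s0, baaaaaa, #) ⊢ (s0, baaaaaa, YY#) ⊢ (s2, aaaaaa, Y#) ⊢ (s2, aaaaa, #) ⊢ (s2, aaaa, Y#) ⊢ (s2, aaa, #) ⊢ (s2, aa, Y#) ⊢ (s2, a, #) ⊢ (s2, ε, Y#)
All input consumed; M is in state s2.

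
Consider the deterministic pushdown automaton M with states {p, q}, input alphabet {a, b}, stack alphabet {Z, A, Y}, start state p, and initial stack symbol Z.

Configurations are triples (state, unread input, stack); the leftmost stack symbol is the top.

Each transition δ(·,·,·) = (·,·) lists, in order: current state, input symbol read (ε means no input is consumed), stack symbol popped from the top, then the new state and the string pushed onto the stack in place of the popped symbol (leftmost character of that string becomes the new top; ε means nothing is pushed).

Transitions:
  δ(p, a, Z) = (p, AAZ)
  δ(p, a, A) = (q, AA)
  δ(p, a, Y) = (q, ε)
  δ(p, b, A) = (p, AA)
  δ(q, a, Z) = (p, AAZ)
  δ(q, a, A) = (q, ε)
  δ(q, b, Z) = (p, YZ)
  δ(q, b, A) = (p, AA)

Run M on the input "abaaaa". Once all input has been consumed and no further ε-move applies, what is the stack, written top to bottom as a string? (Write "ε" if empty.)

AZ

(p, abaaaa, Z)
  read a, top Z: go to p, push AAZ → (p, baaaa, AAZ)
  read b, top A: go to p, push AA → (p, aaaa, AAAZ)
  read a, top A: go to q, push AA → (q, aaa, AAAAZ)
  read a, top A: go to q, push ε → (q, aa, AAAZ)
  read a, top A: go to q, push ε → (q, a, AAZ)
  read a, top A: go to q, push ε → (q, ε, AZ)
All input consumed in state q with stack AZ.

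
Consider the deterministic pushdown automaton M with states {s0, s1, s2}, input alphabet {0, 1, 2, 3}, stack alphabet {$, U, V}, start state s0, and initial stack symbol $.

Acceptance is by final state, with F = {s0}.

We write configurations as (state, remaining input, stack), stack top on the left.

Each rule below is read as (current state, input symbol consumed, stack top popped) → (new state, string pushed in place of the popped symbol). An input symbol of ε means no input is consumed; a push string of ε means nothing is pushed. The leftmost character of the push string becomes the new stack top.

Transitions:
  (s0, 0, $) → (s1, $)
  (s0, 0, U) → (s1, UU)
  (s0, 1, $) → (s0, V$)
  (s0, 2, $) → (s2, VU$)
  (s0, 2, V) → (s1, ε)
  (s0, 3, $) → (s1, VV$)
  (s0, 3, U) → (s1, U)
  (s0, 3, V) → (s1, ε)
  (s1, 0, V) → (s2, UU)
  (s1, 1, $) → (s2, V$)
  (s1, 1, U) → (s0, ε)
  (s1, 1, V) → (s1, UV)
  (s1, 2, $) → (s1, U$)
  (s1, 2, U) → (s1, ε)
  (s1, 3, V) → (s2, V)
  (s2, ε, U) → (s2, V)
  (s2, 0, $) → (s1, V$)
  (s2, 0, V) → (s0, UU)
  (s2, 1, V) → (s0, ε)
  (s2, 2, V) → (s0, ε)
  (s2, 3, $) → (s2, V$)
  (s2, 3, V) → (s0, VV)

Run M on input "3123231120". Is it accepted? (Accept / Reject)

(s0, 3123231120, $)
  read 3, top $: go to s1, push VV$ → (s1, 123231120, VV$)
  read 1, top V: go to s1, push UV → (s1, 23231120, UVV$)
  read 2, top U: go to s1, push ε → (s1, 3231120, VV$)
  read 3, top V: go to s2, push V → (s2, 231120, VV$)
  read 2, top V: go to s0, push ε → (s0, 31120, V$)
  read 3, top V: go to s1, push ε → (s1, 1120, $)
  read 1, top $: go to s2, push V$ → (s2, 120, V$)
  read 1, top V: go to s0, push ε → (s0, 20, $)
  read 2, top $: go to s2, push VU$ → (s2, 0, VU$)
  read 0, top V: go to s0, push UU → (s0, ε, UUU$)
All input consumed; state s0 ∈ F.

Accept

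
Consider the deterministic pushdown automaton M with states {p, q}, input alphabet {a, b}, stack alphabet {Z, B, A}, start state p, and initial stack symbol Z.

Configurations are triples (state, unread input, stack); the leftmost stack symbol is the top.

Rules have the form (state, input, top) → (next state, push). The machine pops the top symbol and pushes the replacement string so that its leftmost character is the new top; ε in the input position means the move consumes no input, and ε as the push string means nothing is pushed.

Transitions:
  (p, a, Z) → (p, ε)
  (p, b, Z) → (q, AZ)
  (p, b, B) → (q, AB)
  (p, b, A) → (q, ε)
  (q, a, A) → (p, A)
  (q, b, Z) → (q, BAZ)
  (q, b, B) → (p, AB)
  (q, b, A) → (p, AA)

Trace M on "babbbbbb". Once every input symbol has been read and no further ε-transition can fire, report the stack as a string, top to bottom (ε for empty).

BAZ

(p, babbbbbb, Z)
  read b, top Z: go to q, push AZ → (q, abbbbbb, AZ)
  read a, top A: go to p, push A → (p, bbbbbb, AZ)
  read b, top A: go to q, push ε → (q, bbbbb, Z)
  read b, top Z: go to q, push BAZ → (q, bbbb, BAZ)
  read b, top B: go to p, push AB → (p, bbb, ABAZ)
  read b, top A: go to q, push ε → (q, bb, BAZ)
  read b, top B: go to p, push AB → (p, b, ABAZ)
  read b, top A: go to q, push ε → (q, ε, BAZ)
All input consumed in state q with stack BAZ.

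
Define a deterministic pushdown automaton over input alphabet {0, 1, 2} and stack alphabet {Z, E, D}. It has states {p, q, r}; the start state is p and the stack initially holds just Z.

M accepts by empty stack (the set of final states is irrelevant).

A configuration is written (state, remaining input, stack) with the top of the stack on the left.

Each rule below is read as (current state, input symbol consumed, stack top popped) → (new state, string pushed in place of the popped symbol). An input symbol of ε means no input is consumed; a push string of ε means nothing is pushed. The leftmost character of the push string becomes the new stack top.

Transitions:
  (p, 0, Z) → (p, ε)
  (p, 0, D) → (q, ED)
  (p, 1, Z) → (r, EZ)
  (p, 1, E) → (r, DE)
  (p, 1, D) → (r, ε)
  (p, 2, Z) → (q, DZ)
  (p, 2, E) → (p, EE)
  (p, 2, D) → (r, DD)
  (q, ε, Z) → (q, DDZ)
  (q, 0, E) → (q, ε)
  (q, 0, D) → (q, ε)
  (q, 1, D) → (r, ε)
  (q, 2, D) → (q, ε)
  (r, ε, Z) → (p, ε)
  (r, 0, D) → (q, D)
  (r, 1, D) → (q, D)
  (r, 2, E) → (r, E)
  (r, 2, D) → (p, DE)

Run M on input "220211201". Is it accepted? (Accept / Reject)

(p, 220211201, Z) ⊢ (q, 20211201, DZ) ⊢ (q, 0211201, Z) ⊢ (q, 0211201, DDZ) ⊢ (q, 211201, DZ) ⊢ (q, 11201, Z) ⊢ (q, 11201, DDZ) ⊢ (r, 1201, DZ) ⊢ (q, 201, DZ) ⊢ (q, 01, Z) ⊢ (q, 01, DDZ) ⊢ (q, 1, DZ) ⊢ (r, ε, Z) ⊢ (p, ε, ε)
All input consumed and the stack is empty.

Accept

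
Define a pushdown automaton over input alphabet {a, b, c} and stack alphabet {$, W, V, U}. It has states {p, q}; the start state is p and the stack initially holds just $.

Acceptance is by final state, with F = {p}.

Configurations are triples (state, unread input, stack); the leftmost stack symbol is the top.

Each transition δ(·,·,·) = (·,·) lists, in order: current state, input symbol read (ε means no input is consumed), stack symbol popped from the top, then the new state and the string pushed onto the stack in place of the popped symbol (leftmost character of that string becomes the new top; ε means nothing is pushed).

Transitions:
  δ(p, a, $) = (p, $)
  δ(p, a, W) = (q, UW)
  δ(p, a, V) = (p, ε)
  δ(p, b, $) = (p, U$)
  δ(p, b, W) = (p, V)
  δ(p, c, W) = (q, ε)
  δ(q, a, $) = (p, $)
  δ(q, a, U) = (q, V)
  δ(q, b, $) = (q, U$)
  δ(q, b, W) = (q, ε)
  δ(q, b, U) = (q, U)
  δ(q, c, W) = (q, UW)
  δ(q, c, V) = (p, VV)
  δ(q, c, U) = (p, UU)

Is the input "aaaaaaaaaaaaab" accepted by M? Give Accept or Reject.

Accept

One accepting computation: (p, aaaaaaaaaaaaab, $) ⊢ (p, aaaaaaaaaaaab, $) ⊢ (p, aaaaaaaaaaab, $) ⊢ (p, aaaaaaaaaab, $) ⊢ (p, aaaaaaaaab, $) ⊢ (p, aaaaaaaab, $) ⊢ (p, aaaaaaab, $) ⊢ (p, aaaaaab, $) ⊢ (p, aaaaab, $) ⊢ (p, aaaab, $) ⊢ (p, aaab, $) ⊢ (p, aab, $) ⊢ (p, ab, $) ⊢ (p, b, $) ⊢ (p, ε, U$)
All input consumed and state p ∈ F.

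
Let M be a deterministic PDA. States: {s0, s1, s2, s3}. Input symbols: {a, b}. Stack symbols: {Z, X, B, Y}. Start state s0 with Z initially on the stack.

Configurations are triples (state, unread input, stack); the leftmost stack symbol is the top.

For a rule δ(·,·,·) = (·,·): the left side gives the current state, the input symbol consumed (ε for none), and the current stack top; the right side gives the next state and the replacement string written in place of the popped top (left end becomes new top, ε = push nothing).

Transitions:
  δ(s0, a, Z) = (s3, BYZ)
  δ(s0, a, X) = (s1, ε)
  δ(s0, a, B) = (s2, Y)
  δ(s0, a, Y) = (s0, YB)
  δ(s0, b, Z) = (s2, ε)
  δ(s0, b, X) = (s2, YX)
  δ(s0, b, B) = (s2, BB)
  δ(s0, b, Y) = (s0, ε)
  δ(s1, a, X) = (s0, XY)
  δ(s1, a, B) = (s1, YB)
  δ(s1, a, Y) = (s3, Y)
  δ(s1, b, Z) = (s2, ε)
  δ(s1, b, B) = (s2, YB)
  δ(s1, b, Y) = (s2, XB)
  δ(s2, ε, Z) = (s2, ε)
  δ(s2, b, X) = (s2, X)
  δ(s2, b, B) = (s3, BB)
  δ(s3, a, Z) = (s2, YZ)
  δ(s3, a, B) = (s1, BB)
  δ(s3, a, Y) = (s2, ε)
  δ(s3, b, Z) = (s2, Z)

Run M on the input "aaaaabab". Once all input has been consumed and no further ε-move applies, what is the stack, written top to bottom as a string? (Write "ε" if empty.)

YBBBBYZ

(s0, aaaaabab, Z)
  read a, top Z: go to s3, push BYZ → (s3, aaaabab, BYZ)
  read a, top B: go to s1, push BB → (s1, aaabab, BBYZ)
  read a, top B: go to s1, push YB → (s1, aabab, YBBYZ)
  read a, top Y: go to s3, push Y → (s3, abab, YBBYZ)
  read a, top Y: go to s2, push ε → (s2, bab, BBYZ)
  read b, top B: go to s3, push BB → (s3, ab, BBBYZ)
  read a, top B: go to s1, push BB → (s1, b, BBBBYZ)
  read b, top B: go to s2, push YB → (s2, ε, YBBBBYZ)
All input consumed in state s2 with stack YBBBBYZ.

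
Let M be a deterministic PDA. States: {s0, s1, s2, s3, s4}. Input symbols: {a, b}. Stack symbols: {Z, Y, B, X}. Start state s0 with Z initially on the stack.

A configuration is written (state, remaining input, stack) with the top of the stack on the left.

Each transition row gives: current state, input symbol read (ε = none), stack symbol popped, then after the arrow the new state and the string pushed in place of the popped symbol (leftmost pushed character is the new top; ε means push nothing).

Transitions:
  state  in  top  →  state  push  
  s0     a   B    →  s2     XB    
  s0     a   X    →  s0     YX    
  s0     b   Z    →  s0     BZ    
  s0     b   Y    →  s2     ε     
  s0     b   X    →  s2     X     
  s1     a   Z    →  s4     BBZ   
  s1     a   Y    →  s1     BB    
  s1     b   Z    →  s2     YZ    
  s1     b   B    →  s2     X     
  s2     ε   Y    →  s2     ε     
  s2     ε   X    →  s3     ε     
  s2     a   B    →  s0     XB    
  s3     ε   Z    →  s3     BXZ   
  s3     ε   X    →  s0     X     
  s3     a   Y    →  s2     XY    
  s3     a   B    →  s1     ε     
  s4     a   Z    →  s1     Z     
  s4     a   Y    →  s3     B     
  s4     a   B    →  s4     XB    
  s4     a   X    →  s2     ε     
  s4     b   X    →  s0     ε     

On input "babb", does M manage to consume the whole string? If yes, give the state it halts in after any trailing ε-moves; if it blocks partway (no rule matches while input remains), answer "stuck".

(s0, babb, Z) ⊢ (s0, abb, BZ) ⊢ (s2, bb, XBZ) ⊢ (s3, bb, BZ)
No transition for (s3, b, top B); M blocks with input bb remaining.

stuck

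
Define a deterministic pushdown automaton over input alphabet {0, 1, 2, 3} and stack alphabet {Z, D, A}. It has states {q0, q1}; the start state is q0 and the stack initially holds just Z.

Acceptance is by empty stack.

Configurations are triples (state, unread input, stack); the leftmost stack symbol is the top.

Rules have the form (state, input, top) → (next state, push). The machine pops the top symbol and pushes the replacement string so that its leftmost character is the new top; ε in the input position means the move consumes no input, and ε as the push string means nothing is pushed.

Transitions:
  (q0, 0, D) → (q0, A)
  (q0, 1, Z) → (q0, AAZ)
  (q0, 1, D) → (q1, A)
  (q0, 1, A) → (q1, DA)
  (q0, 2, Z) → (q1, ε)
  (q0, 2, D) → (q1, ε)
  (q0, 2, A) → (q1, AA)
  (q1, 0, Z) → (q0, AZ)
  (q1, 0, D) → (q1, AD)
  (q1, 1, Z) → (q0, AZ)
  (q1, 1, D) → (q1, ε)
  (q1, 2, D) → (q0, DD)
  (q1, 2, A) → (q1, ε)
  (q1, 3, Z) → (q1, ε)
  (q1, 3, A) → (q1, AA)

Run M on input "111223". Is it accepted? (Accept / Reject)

Accept

(q0, 111223, Z)
  read 1, top Z: go to q0, push AAZ → (q0, 11223, AAZ)
  read 1, top A: go to q1, push DA → (q1, 1223, DAAZ)
  read 1, top D: go to q1, push ε → (q1, 223, AAZ)
  read 2, top A: go to q1, push ε → (q1, 23, AZ)
  read 2, top A: go to q1, push ε → (q1, 3, Z)
  read 3, top Z: go to q1, push ε → (q1, ε, ε)
All input consumed and the stack is empty.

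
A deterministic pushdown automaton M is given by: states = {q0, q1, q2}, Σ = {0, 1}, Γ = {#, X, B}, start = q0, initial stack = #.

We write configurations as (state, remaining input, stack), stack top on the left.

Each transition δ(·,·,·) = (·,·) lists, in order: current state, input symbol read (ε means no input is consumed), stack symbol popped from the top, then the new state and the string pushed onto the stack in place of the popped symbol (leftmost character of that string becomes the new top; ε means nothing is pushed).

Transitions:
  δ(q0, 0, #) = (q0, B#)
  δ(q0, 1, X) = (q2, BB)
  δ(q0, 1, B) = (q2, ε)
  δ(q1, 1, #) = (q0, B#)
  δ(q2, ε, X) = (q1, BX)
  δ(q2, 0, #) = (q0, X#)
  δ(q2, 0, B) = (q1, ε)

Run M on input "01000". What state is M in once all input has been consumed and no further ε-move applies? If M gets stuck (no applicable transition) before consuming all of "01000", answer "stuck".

stuck

(q0, 01000, #)
  read 0, top #: go to q0, push B# → (q0, 1000, B#)
  read 1, top B: go to q2, push ε → (q2, 000, #)
  read 0, top #: go to q0, push X# → (q0, 00, X#)
No transition for (q0, 0, top X); M blocks with input 00 remaining.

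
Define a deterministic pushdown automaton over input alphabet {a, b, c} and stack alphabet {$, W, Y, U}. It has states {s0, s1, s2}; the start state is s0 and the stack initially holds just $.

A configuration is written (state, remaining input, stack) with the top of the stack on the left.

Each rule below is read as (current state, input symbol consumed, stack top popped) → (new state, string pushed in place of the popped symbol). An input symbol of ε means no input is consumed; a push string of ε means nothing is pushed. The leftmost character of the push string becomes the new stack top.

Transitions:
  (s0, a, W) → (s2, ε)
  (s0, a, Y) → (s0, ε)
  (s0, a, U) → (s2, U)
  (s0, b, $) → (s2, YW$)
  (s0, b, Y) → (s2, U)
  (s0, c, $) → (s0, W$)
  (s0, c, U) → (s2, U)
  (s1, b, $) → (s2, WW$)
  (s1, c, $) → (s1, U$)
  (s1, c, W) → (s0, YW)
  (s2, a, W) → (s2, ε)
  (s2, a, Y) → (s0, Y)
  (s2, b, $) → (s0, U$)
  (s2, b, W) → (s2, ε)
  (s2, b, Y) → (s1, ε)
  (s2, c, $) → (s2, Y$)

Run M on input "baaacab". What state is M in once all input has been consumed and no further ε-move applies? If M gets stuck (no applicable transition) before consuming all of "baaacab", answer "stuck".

s2

(s0, baaacab, $)
  read b, top $: go to s2, push YW$ → (s2, aaacab, YW$)
  read a, top Y: go to s0, push Y → (s0, aacab, YW$)
  read a, top Y: go to s0, push ε → (s0, acab, W$)
  read a, top W: go to s2, push ε → (s2, cab, $)
  read c, top $: go to s2, push Y$ → (s2, ab, Y$)
  read a, top Y: go to s0, push Y → (s0, b, Y$)
  read b, top Y: go to s2, push U → (s2, ε, U$)
All input consumed; M is in state s2.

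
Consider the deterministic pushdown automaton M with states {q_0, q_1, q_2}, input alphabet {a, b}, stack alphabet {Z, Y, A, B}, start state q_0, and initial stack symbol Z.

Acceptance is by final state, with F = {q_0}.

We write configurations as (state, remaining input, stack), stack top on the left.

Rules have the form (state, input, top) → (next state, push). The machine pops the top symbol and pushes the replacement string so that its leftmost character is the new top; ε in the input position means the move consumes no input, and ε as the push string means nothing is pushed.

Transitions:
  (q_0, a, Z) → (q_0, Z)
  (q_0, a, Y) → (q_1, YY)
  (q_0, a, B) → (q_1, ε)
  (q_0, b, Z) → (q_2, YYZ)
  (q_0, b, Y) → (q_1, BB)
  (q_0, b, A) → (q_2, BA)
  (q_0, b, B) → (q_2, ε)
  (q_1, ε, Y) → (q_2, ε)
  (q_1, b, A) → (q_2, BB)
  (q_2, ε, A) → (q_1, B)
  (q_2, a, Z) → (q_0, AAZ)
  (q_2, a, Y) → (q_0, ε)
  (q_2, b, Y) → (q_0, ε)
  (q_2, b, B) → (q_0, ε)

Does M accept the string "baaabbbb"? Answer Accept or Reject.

Reject

(q_0, baaabbbb, Z)
  read b, top Z: go to q_2, push YYZ → (q_2, aaabbbb, YYZ)
  read a, top Y: go to q_0, push ε → (q_0, aabbbb, YZ)
  read a, top Y: go to q_1, push YY → (q_1, abbbb, YYZ)
  ε-move, top Y: go to q_2, push ε → (q_2, abbbb, YZ)
  read a, top Y: go to q_0, push ε → (q_0, bbbb, Z)
  read b, top Z: go to q_2, push YYZ → (q_2, bbb, YYZ)
  read b, top Y: go to q_0, push ε → (q_0, bb, YZ)
  read b, top Y: go to q_1, push BB → (q_1, b, BBZ)
No transition applies at (q_1, b, BBZ); input not fully consumed.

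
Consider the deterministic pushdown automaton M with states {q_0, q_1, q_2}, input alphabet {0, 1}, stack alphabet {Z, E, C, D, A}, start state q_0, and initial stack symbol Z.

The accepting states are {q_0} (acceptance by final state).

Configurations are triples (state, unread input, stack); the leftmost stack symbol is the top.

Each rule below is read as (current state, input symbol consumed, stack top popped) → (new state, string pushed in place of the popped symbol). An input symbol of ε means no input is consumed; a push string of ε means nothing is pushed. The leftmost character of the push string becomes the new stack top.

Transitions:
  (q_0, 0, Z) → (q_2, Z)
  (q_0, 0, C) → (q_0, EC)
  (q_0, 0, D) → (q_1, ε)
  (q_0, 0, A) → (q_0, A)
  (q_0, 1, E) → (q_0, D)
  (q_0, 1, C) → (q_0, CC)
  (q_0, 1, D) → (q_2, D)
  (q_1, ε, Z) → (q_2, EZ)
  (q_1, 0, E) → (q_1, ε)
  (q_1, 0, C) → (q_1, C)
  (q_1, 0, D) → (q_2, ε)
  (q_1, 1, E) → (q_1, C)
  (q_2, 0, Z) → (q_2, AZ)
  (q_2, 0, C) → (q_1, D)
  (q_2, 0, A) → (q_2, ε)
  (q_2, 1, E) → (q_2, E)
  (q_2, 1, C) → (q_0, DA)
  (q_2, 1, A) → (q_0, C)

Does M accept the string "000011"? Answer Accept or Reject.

(q_0, 000011, Z) ⊢ (q_2, 00011, Z) ⊢ (q_2, 0011, AZ) ⊢ (q_2, 011, Z) ⊢ (q_2, 11, AZ) ⊢ (q_0, 1, CZ) ⊢ (q_0, ε, CCZ)
All input consumed; state q_0 ∈ F.

Accept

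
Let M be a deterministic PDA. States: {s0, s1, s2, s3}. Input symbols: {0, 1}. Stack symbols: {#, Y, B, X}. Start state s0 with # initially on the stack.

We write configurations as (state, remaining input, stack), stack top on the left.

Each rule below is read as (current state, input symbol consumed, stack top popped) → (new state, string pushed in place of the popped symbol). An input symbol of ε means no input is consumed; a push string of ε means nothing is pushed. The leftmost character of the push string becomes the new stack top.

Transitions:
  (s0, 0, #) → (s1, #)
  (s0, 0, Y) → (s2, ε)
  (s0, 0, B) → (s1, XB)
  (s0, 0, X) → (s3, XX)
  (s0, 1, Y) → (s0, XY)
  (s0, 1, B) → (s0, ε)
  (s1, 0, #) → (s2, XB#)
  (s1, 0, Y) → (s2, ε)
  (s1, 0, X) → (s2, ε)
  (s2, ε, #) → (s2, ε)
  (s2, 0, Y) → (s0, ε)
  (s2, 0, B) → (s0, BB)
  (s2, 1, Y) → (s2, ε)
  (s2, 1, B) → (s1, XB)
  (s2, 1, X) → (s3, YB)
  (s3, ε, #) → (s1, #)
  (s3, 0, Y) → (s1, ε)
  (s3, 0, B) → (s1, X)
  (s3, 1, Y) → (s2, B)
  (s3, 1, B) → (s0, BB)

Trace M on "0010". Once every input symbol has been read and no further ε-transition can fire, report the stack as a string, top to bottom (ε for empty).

(s0, 0010, #)
  read 0, top #: go to s1, push # → (s1, 010, #)
  read 0, top #: go to s2, push XB# → (s2, 10, XB#)
  read 1, top X: go to s3, push YB → (s3, 0, YBB#)
  read 0, top Y: go to s1, push ε → (s1, ε, BB#)
All input consumed in state s1 with stack BB#.

BB#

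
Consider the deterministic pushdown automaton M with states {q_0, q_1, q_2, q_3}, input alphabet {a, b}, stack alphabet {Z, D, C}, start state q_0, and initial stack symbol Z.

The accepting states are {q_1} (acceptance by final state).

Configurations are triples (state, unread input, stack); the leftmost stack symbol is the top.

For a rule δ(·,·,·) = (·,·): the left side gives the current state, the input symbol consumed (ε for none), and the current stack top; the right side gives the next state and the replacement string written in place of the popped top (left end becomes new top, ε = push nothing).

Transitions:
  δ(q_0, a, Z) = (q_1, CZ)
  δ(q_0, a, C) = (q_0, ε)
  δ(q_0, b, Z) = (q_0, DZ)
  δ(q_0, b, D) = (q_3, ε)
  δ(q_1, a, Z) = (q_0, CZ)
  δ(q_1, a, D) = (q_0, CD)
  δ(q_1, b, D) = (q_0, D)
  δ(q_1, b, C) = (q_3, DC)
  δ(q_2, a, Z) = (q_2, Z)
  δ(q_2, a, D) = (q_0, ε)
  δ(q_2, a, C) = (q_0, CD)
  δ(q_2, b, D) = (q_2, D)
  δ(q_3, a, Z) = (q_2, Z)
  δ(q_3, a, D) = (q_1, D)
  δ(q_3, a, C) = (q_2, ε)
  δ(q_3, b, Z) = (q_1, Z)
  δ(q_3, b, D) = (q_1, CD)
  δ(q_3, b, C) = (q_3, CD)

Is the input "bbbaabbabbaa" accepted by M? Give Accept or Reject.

Reject

(q_0, bbbaabbabbaa, Z)
  read b, top Z: go to q_0, push DZ → (q_0, bbaabbabbaa, DZ)
  read b, top D: go to q_3, push ε → (q_3, baabbabbaa, Z)
  read b, top Z: go to q_1, push Z → (q_1, aabbabbaa, Z)
  read a, top Z: go to q_0, push CZ → (q_0, abbabbaa, CZ)
  read a, top C: go to q_0, push ε → (q_0, bbabbaa, Z)
  read b, top Z: go to q_0, push DZ → (q_0, babbaa, DZ)
  read b, top D: go to q_3, push ε → (q_3, abbaa, Z)
  read a, top Z: go to q_2, push Z → (q_2, bbaa, Z)
No transition applies at (q_2, bbaa, Z); input not fully consumed.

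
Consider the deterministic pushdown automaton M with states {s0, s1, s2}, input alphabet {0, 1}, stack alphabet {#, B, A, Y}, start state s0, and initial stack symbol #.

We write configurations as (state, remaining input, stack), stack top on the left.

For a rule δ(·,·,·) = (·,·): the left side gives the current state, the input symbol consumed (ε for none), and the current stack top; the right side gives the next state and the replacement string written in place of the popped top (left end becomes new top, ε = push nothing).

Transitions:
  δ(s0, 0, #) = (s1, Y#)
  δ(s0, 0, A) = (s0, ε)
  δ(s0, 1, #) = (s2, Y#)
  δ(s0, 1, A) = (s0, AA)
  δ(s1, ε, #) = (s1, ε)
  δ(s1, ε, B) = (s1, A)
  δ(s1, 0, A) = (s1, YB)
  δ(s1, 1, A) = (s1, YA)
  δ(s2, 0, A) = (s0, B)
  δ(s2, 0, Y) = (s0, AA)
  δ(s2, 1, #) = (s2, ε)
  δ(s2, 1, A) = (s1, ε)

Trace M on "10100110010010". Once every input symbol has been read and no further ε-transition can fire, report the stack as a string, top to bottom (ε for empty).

AA#

(s0, 10100110010010, #)
  read 1, top #: go to s2, push Y# → (s2, 0100110010010, Y#)
  read 0, top Y: go to s0, push AA → (s0, 100110010010, AA#)
  read 1, top A: go to s0, push AA → (s0, 00110010010, AAA#)
  read 0, top A: go to s0, push ε → (s0, 0110010010, AA#)
  read 0, top A: go to s0, push ε → (s0, 110010010, A#)
  read 1, top A: go to s0, push AA → (s0, 10010010, AA#)
  read 1, top A: go to s0, push AA → (s0, 0010010, AAA#)
  read 0, top A: go to s0, push ε → (s0, 010010, AA#)
  read 0, top A: go to s0, push ε → (s0, 10010, A#)
  read 1, top A: go to s0, push AA → (s0, 0010, AA#)
  read 0, top A: go to s0, push ε → (s0, 010, A#)
  read 0, top A: go to s0, push ε → (s0, 10, #)
  read 1, top #: go to s2, push Y# → (s2, 0, Y#)
  read 0, top Y: go to s0, push AA → (s0, ε, AA#)
All input consumed in state s0 with stack AA#.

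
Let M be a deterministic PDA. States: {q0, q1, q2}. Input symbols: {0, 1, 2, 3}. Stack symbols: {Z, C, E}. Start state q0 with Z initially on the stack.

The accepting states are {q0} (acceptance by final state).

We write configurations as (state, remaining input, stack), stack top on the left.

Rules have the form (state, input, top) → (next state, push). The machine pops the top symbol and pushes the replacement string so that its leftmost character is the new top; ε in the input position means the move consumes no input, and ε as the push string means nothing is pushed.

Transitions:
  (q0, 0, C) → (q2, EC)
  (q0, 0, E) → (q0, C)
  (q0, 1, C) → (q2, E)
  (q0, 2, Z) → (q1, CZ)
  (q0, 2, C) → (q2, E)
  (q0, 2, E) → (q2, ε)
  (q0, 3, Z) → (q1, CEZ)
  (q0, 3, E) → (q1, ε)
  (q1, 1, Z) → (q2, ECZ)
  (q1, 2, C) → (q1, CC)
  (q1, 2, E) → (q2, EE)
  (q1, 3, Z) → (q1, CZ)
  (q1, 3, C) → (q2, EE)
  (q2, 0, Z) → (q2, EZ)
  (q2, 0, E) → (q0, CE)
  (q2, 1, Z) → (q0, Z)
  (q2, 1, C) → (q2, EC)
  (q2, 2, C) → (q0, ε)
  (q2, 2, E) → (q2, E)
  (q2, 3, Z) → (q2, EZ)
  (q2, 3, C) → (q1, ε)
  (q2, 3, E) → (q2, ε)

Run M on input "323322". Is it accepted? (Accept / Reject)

(q0, 323322, Z) ⊢ (q1, 23322, CEZ) ⊢ (q1, 3322, CCEZ) ⊢ (q2, 322, EECEZ) ⊢ (q2, 22, ECEZ) ⊢ (q2, 2, ECEZ) ⊢ (q2, ε, ECEZ)
All input consumed; state q2 ∉ F and no further ε-move applies.

Reject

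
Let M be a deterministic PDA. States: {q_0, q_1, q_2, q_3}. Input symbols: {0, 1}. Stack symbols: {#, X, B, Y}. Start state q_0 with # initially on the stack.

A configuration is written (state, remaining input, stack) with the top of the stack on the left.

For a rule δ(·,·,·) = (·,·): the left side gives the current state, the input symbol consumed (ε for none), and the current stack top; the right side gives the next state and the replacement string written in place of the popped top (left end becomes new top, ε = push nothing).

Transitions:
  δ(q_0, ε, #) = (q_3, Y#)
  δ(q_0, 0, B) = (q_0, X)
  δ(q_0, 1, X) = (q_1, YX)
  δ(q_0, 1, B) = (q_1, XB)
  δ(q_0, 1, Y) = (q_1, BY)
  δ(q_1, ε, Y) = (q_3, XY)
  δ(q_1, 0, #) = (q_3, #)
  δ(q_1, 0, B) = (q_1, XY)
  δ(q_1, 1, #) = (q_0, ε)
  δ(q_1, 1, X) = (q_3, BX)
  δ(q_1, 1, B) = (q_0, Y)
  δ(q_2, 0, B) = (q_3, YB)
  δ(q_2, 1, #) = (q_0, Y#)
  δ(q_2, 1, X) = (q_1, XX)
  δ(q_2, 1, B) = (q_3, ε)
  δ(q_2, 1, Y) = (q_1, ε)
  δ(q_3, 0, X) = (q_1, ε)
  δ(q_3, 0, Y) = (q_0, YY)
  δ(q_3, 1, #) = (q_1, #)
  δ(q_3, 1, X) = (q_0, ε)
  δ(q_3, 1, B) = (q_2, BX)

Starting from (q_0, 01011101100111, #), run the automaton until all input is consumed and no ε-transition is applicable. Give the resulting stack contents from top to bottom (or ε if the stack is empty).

(q_0, 01011101100111, #) ⊢ (q_3, 01011101100111, Y#) ⊢ (q_0, 1011101100111, YY#) ⊢ (q_1, 011101100111, BYY#) ⊢ (q_1, 11101100111, XYYY#) ⊢ (q_3, 1101100111, BXYYY#) ⊢ (q_2, 101100111, BXXYYY#) ⊢ (q_3, 01100111, XXYYY#) ⊢ (q_1, 1100111, XYYY#) ⊢ (q_3, 100111, BXYYY#) ⊢ (q_2, 00111, BXXYYY#) ⊢ (q_3, 0111, YBXXYYY#) ⊢ (q_0, 111, YYBXXYYY#) ⊢ (q_1, 11, BYYBXXYYY#) ⊢ (q_0, 1, YYYBXXYYY#) ⊢ (q_1, ε, BYYYBXXYYY#)
All input consumed in state q_1 with stack BYYYBXXYYY#.

BYYYBXXYYY#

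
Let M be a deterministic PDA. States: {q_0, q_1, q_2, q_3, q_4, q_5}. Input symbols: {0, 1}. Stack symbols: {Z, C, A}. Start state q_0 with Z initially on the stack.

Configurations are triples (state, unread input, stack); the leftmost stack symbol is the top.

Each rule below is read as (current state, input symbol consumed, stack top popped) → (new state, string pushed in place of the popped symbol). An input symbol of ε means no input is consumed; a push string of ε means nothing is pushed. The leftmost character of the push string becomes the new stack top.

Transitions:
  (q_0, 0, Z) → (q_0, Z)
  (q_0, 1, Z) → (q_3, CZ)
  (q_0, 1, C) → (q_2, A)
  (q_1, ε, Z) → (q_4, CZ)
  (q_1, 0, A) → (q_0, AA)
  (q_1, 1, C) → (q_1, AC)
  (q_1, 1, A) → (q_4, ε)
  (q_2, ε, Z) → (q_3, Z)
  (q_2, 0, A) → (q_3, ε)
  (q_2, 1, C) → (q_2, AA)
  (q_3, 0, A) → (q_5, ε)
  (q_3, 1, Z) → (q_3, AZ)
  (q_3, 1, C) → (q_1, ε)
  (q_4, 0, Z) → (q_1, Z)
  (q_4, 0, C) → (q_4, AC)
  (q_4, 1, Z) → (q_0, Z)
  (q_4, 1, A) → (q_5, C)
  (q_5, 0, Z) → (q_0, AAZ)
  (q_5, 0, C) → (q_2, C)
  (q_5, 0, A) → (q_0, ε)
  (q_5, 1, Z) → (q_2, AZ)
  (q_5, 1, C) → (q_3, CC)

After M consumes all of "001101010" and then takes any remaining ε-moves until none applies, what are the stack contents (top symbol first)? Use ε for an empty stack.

ACZ

(q_0, 001101010, Z)
  read 0, top Z: go to q_0, push Z → (q_0, 01101010, Z)
  read 0, top Z: go to q_0, push Z → (q_0, 1101010, Z)
  read 1, top Z: go to q_3, push CZ → (q_3, 101010, CZ)
  read 1, top C: go to q_1, push ε → (q_1, 01010, Z)
  ε-move, top Z: go to q_4, push CZ → (q_4, 01010, CZ)
  read 0, top C: go to q_4, push AC → (q_4, 1010, ACZ)
  read 1, top A: go to q_5, push C → (q_5, 010, CCZ)
  read 0, top C: go to q_2, push C → (q_2, 10, CCZ)
  read 1, top C: go to q_2, push AA → (q_2, 0, AACZ)
  read 0, top A: go to q_3, push ε → (q_3, ε, ACZ)
All input consumed in state q_3 with stack ACZ.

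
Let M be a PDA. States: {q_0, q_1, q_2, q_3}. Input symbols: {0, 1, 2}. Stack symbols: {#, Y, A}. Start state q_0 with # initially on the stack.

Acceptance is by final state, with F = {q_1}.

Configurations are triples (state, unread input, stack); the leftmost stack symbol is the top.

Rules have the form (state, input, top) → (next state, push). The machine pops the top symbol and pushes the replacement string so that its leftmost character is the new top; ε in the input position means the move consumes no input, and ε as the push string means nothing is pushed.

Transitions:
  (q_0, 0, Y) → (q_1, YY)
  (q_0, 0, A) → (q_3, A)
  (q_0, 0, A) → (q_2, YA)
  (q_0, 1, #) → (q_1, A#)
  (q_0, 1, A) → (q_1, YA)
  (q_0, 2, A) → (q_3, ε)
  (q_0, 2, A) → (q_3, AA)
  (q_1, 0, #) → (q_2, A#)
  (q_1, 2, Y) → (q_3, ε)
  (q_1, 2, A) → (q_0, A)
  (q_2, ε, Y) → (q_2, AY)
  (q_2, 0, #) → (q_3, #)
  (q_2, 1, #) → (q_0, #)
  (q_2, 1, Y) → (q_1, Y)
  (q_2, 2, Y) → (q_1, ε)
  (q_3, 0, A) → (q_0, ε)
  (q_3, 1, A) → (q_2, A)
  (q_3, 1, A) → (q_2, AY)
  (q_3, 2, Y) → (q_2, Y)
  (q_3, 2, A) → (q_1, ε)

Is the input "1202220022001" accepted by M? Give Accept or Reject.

One accepting computation: (q_0, 1202220022001, #) ⊢ (q_1, 202220022001, A#) ⊢ (q_0, 02220022001, A#) ⊢ (q_2, 2220022001, YA#) ⊢ (q_1, 220022001, A#) ⊢ (q_0, 20022001, A#) ⊢ (q_3, 0022001, AA#) ⊢ (q_0, 022001, A#) ⊢ (q_2, 22001, YA#) ⊢ (q_1, 2001, A#) ⊢ (q_0, 001, A#) ⊢ (q_3, 01, A#) ⊢ (q_0, 1, #) ⊢ (q_1, ε, A#)
All input consumed and state q_1 ∈ F.

Accept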